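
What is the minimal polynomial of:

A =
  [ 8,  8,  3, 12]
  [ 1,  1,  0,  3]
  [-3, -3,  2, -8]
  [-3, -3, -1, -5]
x^4 - 6*x^3 + 9*x^2

The characteristic polynomial is χ_A(x) = x^2*(x - 3)^2, so the eigenvalues are known. The minimal polynomial is
  m_A(x) = Π_λ (x − λ)^{k_λ}
where k_λ is the size of the *largest* Jordan block for λ (equivalently, the smallest k with (A − λI)^k v = 0 for every generalised eigenvector v of λ).

  λ = 0: largest Jordan block has size 2, contributing (x − 0)^2
  λ = 3: largest Jordan block has size 2, contributing (x − 3)^2

So m_A(x) = x^2*(x - 3)^2 = x^4 - 6*x^3 + 9*x^2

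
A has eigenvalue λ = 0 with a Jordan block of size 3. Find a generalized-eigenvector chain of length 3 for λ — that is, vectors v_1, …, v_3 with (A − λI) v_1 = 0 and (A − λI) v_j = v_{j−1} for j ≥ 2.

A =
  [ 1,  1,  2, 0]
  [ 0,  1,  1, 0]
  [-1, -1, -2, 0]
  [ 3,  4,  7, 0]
A Jordan chain for λ = 0 of length 3:
v_1 = (-1, -1, 1, -4)ᵀ
v_2 = (1, 0, -1, 3)ᵀ
v_3 = (1, 0, 0, 0)ᵀ

Let N = A − (0)·I. We want v_3 with N^3 v_3 = 0 but N^2 v_3 ≠ 0; then v_{j-1} := N · v_j for j = 3, …, 2.

Pick v_3 = (1, 0, 0, 0)ᵀ.
Then v_2 = N · v_3 = (1, 0, -1, 3)ᵀ.
Then v_1 = N · v_2 = (-1, -1, 1, -4)ᵀ.

Sanity check: (A − (0)·I) v_1 = (0, 0, 0, 0)ᵀ = 0. ✓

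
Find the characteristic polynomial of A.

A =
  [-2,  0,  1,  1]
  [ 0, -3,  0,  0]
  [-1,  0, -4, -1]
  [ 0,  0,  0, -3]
x^4 + 12*x^3 + 54*x^2 + 108*x + 81

Expanding det(x·I − A) (e.g. by cofactor expansion or by noting that A is similar to its Jordan form J, which has the same characteristic polynomial as A) gives
  χ_A(x) = x^4 + 12*x^3 + 54*x^2 + 108*x + 81
which factors as (x + 3)^4. The eigenvalues (with algebraic multiplicities) are λ = -3 with multiplicity 4.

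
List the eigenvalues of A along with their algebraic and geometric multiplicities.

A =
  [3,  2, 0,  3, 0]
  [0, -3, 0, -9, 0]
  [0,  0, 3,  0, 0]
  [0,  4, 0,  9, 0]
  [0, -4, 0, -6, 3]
λ = 3: alg = 5, geom = 4

Step 1 — factor the characteristic polynomial to read off the algebraic multiplicities:
  χ_A(x) = (x - 3)^5

Step 2 — compute geometric multiplicities via the rank-nullity identity g(λ) = n − rank(A − λI):
  rank(A − (3)·I) = 1, so dim ker(A − (3)·I) = n − 1 = 4

Summary:
  λ = 3: algebraic multiplicity = 5, geometric multiplicity = 4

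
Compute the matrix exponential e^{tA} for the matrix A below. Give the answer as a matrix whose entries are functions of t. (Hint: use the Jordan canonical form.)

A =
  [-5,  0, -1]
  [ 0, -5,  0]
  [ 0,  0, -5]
e^{tA} =
  [exp(-5*t), 0, -t*exp(-5*t)]
  [0, exp(-5*t), 0]
  [0, 0, exp(-5*t)]

Strategy: write A = P · J · P⁻¹ where J is a Jordan canonical form, so e^{tA} = P · e^{tJ} · P⁻¹, and e^{tJ} can be computed block-by-block.

A has Jordan form
J =
  [-5,  1,  0]
  [ 0, -5,  0]
  [ 0,  0, -5]
(up to reordering of blocks).

Per-block formulas:
  For a 1×1 block at λ = -5: exp(t · [-5]) = [e^(-5t)].
  For a 2×2 Jordan block J_2(-5): exp(t · J_2(-5)) = e^(-5t)·(I + t·N), where N is the 2×2 nilpotent shift.

After assembling e^{tJ} and conjugating by P, we get:

e^{tA} =
  [exp(-5*t), 0, -t*exp(-5*t)]
  [0, exp(-5*t), 0]
  [0, 0, exp(-5*t)]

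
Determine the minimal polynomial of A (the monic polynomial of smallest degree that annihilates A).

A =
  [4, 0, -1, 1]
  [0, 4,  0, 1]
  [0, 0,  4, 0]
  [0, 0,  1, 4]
x^3 - 12*x^2 + 48*x - 64

The characteristic polynomial is χ_A(x) = (x - 4)^4, so the eigenvalues are known. The minimal polynomial is
  m_A(x) = Π_λ (x − λ)^{k_λ}
where k_λ is the size of the *largest* Jordan block for λ (equivalently, the smallest k with (A − λI)^k v = 0 for every generalised eigenvector v of λ).

  λ = 4: largest Jordan block has size 3, contributing (x − 4)^3

So m_A(x) = (x - 4)^3 = x^3 - 12*x^2 + 48*x - 64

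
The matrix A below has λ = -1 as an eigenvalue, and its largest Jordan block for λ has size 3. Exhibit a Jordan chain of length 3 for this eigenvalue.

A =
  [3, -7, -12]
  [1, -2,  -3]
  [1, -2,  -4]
A Jordan chain for λ = -1 of length 3:
v_1 = (-3, 0, -1)ᵀ
v_2 = (4, 1, 1)ᵀ
v_3 = (1, 0, 0)ᵀ

Let N = A − (-1)·I. We want v_3 with N^3 v_3 = 0 but N^2 v_3 ≠ 0; then v_{j-1} := N · v_j for j = 3, …, 2.

Pick v_3 = (1, 0, 0)ᵀ.
Then v_2 = N · v_3 = (4, 1, 1)ᵀ.
Then v_1 = N · v_2 = (-3, 0, -1)ᵀ.

Sanity check: (A − (-1)·I) v_1 = (0, 0, 0)ᵀ = 0. ✓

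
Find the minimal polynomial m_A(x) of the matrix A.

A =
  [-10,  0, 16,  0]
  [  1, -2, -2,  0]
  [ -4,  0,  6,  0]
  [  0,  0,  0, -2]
x^2 + 4*x + 4

The characteristic polynomial is χ_A(x) = (x + 2)^4, so the eigenvalues are known. The minimal polynomial is
  m_A(x) = Π_λ (x − λ)^{k_λ}
where k_λ is the size of the *largest* Jordan block for λ (equivalently, the smallest k with (A − λI)^k v = 0 for every generalised eigenvector v of λ).

  λ = -2: largest Jordan block has size 2, contributing (x + 2)^2

So m_A(x) = (x + 2)^2 = x^2 + 4*x + 4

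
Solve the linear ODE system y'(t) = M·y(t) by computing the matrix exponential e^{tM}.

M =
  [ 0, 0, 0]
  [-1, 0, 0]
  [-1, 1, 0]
e^{tM} =
  [1, 0, 0]
  [-t, 1, 0]
  [-t^2/2 - t, t, 1]

Strategy: write M = P · J · P⁻¹ where J is a Jordan canonical form, so e^{tM} = P · e^{tJ} · P⁻¹, and e^{tJ} can be computed block-by-block.

M has Jordan form
J =
  [0, 1, 0]
  [0, 0, 1]
  [0, 0, 0]
(up to reordering of blocks).

Per-block formulas:
  For a 3×3 Jordan block J_3(0): exp(t · J_3(0)) = e^(0t)·(I + t·N + (t^2/2)·N^2), where N is the 3×3 nilpotent shift.

After assembling e^{tJ} and conjugating by P, we get:

e^{tM} =
  [1, 0, 0]
  [-t, 1, 0]
  [-t^2/2 - t, t, 1]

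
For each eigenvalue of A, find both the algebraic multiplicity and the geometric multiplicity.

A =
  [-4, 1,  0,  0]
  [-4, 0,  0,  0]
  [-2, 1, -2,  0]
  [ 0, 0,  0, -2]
λ = -2: alg = 4, geom = 3

Step 1 — factor the characteristic polynomial to read off the algebraic multiplicities:
  χ_A(x) = (x + 2)^4

Step 2 — compute geometric multiplicities via the rank-nullity identity g(λ) = n − rank(A − λI):
  rank(A − (-2)·I) = 1, so dim ker(A − (-2)·I) = n − 1 = 3

Summary:
  λ = -2: algebraic multiplicity = 4, geometric multiplicity = 3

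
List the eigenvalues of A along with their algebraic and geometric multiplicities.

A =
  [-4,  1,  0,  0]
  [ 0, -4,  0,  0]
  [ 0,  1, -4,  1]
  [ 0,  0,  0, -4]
λ = -4: alg = 4, geom = 2

Step 1 — factor the characteristic polynomial to read off the algebraic multiplicities:
  χ_A(x) = (x + 4)^4

Step 2 — compute geometric multiplicities via the rank-nullity identity g(λ) = n − rank(A − λI):
  rank(A − (-4)·I) = 2, so dim ker(A − (-4)·I) = n − 2 = 2

Summary:
  λ = -4: algebraic multiplicity = 4, geometric multiplicity = 2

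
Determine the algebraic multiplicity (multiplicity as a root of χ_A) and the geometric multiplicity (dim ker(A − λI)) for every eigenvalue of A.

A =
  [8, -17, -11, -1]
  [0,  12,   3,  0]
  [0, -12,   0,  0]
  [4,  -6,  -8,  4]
λ = 6: alg = 4, geom = 2

Step 1 — factor the characteristic polynomial to read off the algebraic multiplicities:
  χ_A(x) = (x - 6)^4

Step 2 — compute geometric multiplicities via the rank-nullity identity g(λ) = n − rank(A − λI):
  rank(A − (6)·I) = 2, so dim ker(A − (6)·I) = n − 2 = 2

Summary:
  λ = 6: algebraic multiplicity = 4, geometric multiplicity = 2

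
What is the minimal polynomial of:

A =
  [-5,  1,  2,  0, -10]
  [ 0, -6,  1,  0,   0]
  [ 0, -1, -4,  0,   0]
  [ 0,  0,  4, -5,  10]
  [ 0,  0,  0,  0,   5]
x^4 + 10*x^3 - 250*x - 625

The characteristic polynomial is χ_A(x) = (x - 5)*(x + 5)^4, so the eigenvalues are known. The minimal polynomial is
  m_A(x) = Π_λ (x − λ)^{k_λ}
where k_λ is the size of the *largest* Jordan block for λ (equivalently, the smallest k with (A − λI)^k v = 0 for every generalised eigenvector v of λ).

  λ = -5: largest Jordan block has size 3, contributing (x + 5)^3
  λ = 5: largest Jordan block has size 1, contributing (x − 5)

So m_A(x) = (x - 5)*(x + 5)^3 = x^4 + 10*x^3 - 250*x - 625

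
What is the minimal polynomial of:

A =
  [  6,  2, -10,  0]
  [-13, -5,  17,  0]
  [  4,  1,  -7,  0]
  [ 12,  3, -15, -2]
x^3 + 6*x^2 + 12*x + 8

The characteristic polynomial is χ_A(x) = (x + 2)^4, so the eigenvalues are known. The minimal polynomial is
  m_A(x) = Π_λ (x − λ)^{k_λ}
where k_λ is the size of the *largest* Jordan block for λ (equivalently, the smallest k with (A − λI)^k v = 0 for every generalised eigenvector v of λ).

  λ = -2: largest Jordan block has size 3, contributing (x + 2)^3

So m_A(x) = (x + 2)^3 = x^3 + 6*x^2 + 12*x + 8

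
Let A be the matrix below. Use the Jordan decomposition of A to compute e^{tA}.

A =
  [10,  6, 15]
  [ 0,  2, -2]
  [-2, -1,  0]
e^{tA} =
  [3*t^2*exp(4*t) + 6*t*exp(4*t) + exp(4*t), 9*t^2*exp(4*t)/2 + 6*t*exp(4*t), 9*t^2*exp(4*t) + 15*t*exp(4*t)]
  [2*t^2*exp(4*t), 3*t^2*exp(4*t) - 2*t*exp(4*t) + exp(4*t), 6*t^2*exp(4*t) - 2*t*exp(4*t)]
  [-2*t^2*exp(4*t) - 2*t*exp(4*t), -3*t^2*exp(4*t) - t*exp(4*t), -6*t^2*exp(4*t) - 4*t*exp(4*t) + exp(4*t)]

Strategy: write A = P · J · P⁻¹ where J is a Jordan canonical form, so e^{tA} = P · e^{tJ} · P⁻¹, and e^{tJ} can be computed block-by-block.

A has Jordan form
J =
  [4, 1, 0]
  [0, 4, 1]
  [0, 0, 4]
(up to reordering of blocks).

Per-block formulas:
  For a 3×3 Jordan block J_3(4): exp(t · J_3(4)) = e^(4t)·(I + t·N + (t^2/2)·N^2), where N is the 3×3 nilpotent shift.

After assembling e^{tJ} and conjugating by P, we get:

e^{tA} =
  [3*t^2*exp(4*t) + 6*t*exp(4*t) + exp(4*t), 9*t^2*exp(4*t)/2 + 6*t*exp(4*t), 9*t^2*exp(4*t) + 15*t*exp(4*t)]
  [2*t^2*exp(4*t), 3*t^2*exp(4*t) - 2*t*exp(4*t) + exp(4*t), 6*t^2*exp(4*t) - 2*t*exp(4*t)]
  [-2*t^2*exp(4*t) - 2*t*exp(4*t), -3*t^2*exp(4*t) - t*exp(4*t), -6*t^2*exp(4*t) - 4*t*exp(4*t) + exp(4*t)]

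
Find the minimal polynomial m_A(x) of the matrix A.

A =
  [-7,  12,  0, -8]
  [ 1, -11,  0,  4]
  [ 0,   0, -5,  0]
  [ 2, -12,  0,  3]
x^2 + 10*x + 25

The characteristic polynomial is χ_A(x) = (x + 5)^4, so the eigenvalues are known. The minimal polynomial is
  m_A(x) = Π_λ (x − λ)^{k_λ}
where k_λ is the size of the *largest* Jordan block for λ (equivalently, the smallest k with (A − λI)^k v = 0 for every generalised eigenvector v of λ).

  λ = -5: largest Jordan block has size 2, contributing (x + 5)^2

So m_A(x) = (x + 5)^2 = x^2 + 10*x + 25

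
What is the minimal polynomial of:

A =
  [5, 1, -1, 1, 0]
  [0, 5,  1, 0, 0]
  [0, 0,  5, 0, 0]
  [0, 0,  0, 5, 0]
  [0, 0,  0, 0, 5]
x^3 - 15*x^2 + 75*x - 125

The characteristic polynomial is χ_A(x) = (x - 5)^5, so the eigenvalues are known. The minimal polynomial is
  m_A(x) = Π_λ (x − λ)^{k_λ}
where k_λ is the size of the *largest* Jordan block for λ (equivalently, the smallest k with (A − λI)^k v = 0 for every generalised eigenvector v of λ).

  λ = 5: largest Jordan block has size 3, contributing (x − 5)^3

So m_A(x) = (x - 5)^3 = x^3 - 15*x^2 + 75*x - 125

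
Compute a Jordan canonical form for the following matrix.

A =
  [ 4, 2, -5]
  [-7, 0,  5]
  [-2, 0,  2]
J_3(2)

The characteristic polynomial is
  det(x·I − A) = x^3 - 6*x^2 + 12*x - 8 = (x - 2)^3

Eigenvalues and multiplicities (the geometric multiplicity of λ is n − rank(A − λI), which equals the number of Jordan blocks for λ):
  λ = 2: algebraic multiplicity = 3, geometric multiplicity = 1

Determining the block sizes for each eigenvalue:
  λ = 2: one block (gm = 1), so the single block has size am = 3 → block sizes [3]

Assembling the blocks gives a Jordan form
J =
  [2, 1, 0]
  [0, 2, 1]
  [0, 0, 2]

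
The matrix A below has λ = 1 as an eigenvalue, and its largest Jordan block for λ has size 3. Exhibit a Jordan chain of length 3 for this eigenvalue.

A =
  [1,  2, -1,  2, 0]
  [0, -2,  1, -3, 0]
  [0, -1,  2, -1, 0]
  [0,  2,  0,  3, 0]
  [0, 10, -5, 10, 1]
A Jordan chain for λ = 1 of length 3:
v_1 = (-1, 2, 0, -2, -5)ᵀ
v_2 = (2, -3, -1, 2, 10)ᵀ
v_3 = (0, 1, 0, 0, 0)ᵀ

Let N = A − (1)·I. We want v_3 with N^3 v_3 = 0 but N^2 v_3 ≠ 0; then v_{j-1} := N · v_j for j = 3, …, 2.

Pick v_3 = (0, 1, 0, 0, 0)ᵀ.
Then v_2 = N · v_3 = (2, -3, -1, 2, 10)ᵀ.
Then v_1 = N · v_2 = (-1, 2, 0, -2, -5)ᵀ.

Sanity check: (A − (1)·I) v_1 = (0, 0, 0, 0, 0)ᵀ = 0. ✓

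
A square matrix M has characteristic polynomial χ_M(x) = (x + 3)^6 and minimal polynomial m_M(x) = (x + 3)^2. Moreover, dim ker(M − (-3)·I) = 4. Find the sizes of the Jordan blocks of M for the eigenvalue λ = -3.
Block sizes for λ = -3: [2, 2, 1, 1]

Step 1 — from the characteristic polynomial, algebraic multiplicity of λ = -3 is 6. From dim ker(M − (-3)·I) = 4, there are exactly 4 Jordan blocks for λ = -3.
Step 2 — from the minimal polynomial, the factor (x + 3)^2 tells us the largest block for λ = -3 has size 2.
Step 3 — with total size 6, 4 blocks, and largest block 2, the block sizes (in nonincreasing order) are [2, 2, 1, 1].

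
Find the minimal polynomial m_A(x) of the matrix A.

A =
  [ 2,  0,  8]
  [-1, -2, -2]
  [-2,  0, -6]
x^2 + 4*x + 4

The characteristic polynomial is χ_A(x) = (x + 2)^3, so the eigenvalues are known. The minimal polynomial is
  m_A(x) = Π_λ (x − λ)^{k_λ}
where k_λ is the size of the *largest* Jordan block for λ (equivalently, the smallest k with (A − λI)^k v = 0 for every generalised eigenvector v of λ).

  λ = -2: largest Jordan block has size 2, contributing (x + 2)^2

So m_A(x) = (x + 2)^2 = x^2 + 4*x + 4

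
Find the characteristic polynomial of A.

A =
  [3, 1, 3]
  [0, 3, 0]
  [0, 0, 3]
x^3 - 9*x^2 + 27*x - 27

Expanding det(x·I − A) (e.g. by cofactor expansion or by noting that A is similar to its Jordan form J, which has the same characteristic polynomial as A) gives
  χ_A(x) = x^3 - 9*x^2 + 27*x - 27
which factors as (x - 3)^3. The eigenvalues (with algebraic multiplicities) are λ = 3 with multiplicity 3.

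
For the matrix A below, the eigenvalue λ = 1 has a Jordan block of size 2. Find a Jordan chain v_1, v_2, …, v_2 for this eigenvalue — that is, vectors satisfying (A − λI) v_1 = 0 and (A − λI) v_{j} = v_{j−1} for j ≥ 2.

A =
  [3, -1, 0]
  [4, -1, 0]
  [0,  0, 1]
A Jordan chain for λ = 1 of length 2:
v_1 = (2, 4, 0)ᵀ
v_2 = (1, 0, 0)ᵀ

Let N = A − (1)·I. We want v_2 with N^2 v_2 = 0 but N^1 v_2 ≠ 0; then v_{j-1} := N · v_j for j = 2, …, 2.

Pick v_2 = (1, 0, 0)ᵀ.
Then v_1 = N · v_2 = (2, 4, 0)ᵀ.

Sanity check: (A − (1)·I) v_1 = (0, 0, 0)ᵀ = 0. ✓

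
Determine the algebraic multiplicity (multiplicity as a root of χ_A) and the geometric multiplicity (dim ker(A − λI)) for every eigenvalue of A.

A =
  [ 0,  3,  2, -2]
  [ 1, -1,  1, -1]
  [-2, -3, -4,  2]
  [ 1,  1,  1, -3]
λ = -2: alg = 4, geom = 2

Step 1 — factor the characteristic polynomial to read off the algebraic multiplicities:
  χ_A(x) = (x + 2)^4

Step 2 — compute geometric multiplicities via the rank-nullity identity g(λ) = n − rank(A − λI):
  rank(A − (-2)·I) = 2, so dim ker(A − (-2)·I) = n − 2 = 2

Summary:
  λ = -2: algebraic multiplicity = 4, geometric multiplicity = 2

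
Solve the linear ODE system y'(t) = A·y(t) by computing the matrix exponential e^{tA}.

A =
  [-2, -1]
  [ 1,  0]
e^{tA} =
  [-t*exp(-t) + exp(-t), -t*exp(-t)]
  [t*exp(-t), t*exp(-t) + exp(-t)]

Strategy: write A = P · J · P⁻¹ where J is a Jordan canonical form, so e^{tA} = P · e^{tJ} · P⁻¹, and e^{tJ} can be computed block-by-block.

A has Jordan form
J =
  [-1,  1]
  [ 0, -1]
(up to reordering of blocks).

Per-block formulas:
  For a 2×2 Jordan block J_2(-1): exp(t · J_2(-1)) = e^(-1t)·(I + t·N), where N is the 2×2 nilpotent shift.

After assembling e^{tJ} and conjugating by P, we get:

e^{tA} =
  [-t*exp(-t) + exp(-t), -t*exp(-t)]
  [t*exp(-t), t*exp(-t) + exp(-t)]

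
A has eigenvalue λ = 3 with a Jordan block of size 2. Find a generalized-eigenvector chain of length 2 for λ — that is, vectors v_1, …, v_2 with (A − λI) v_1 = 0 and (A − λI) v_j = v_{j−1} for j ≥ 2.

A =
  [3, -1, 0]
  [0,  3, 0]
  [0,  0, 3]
A Jordan chain for λ = 3 of length 2:
v_1 = (-1, 0, 0)ᵀ
v_2 = (0, 1, 0)ᵀ

Let N = A − (3)·I. We want v_2 with N^2 v_2 = 0 but N^1 v_2 ≠ 0; then v_{j-1} := N · v_j for j = 2, …, 2.

Pick v_2 = (0, 1, 0)ᵀ.
Then v_1 = N · v_2 = (-1, 0, 0)ᵀ.

Sanity check: (A − (3)·I) v_1 = (0, 0, 0)ᵀ = 0. ✓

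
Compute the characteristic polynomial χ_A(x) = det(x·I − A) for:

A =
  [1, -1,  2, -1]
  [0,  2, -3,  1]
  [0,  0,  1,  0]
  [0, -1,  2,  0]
x^4 - 4*x^3 + 6*x^2 - 4*x + 1

Expanding det(x·I − A) (e.g. by cofactor expansion or by noting that A is similar to its Jordan form J, which has the same characteristic polynomial as A) gives
  χ_A(x) = x^4 - 4*x^3 + 6*x^2 - 4*x + 1
which factors as (x - 1)^4. The eigenvalues (with algebraic multiplicities) are λ = 1 with multiplicity 4.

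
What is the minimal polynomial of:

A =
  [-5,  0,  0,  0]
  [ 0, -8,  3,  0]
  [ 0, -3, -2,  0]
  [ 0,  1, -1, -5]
x^2 + 10*x + 25

The characteristic polynomial is χ_A(x) = (x + 5)^4, so the eigenvalues are known. The minimal polynomial is
  m_A(x) = Π_λ (x − λ)^{k_λ}
where k_λ is the size of the *largest* Jordan block for λ (equivalently, the smallest k with (A − λI)^k v = 0 for every generalised eigenvector v of λ).

  λ = -5: largest Jordan block has size 2, contributing (x + 5)^2

So m_A(x) = (x + 5)^2 = x^2 + 10*x + 25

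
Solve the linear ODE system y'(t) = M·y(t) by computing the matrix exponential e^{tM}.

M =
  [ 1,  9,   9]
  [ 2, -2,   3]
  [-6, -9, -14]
e^{tM} =
  [6*t*exp(-5*t) + exp(-5*t), 9*t*exp(-5*t), 9*t*exp(-5*t)]
  [2*t*exp(-5*t), 3*t*exp(-5*t) + exp(-5*t), 3*t*exp(-5*t)]
  [-6*t*exp(-5*t), -9*t*exp(-5*t), -9*t*exp(-5*t) + exp(-5*t)]

Strategy: write M = P · J · P⁻¹ where J is a Jordan canonical form, so e^{tM} = P · e^{tJ} · P⁻¹, and e^{tJ} can be computed block-by-block.

M has Jordan form
J =
  [-5,  1,  0]
  [ 0, -5,  0]
  [ 0,  0, -5]
(up to reordering of blocks).

Per-block formulas:
  For a 1×1 block at λ = -5: exp(t · [-5]) = [e^(-5t)].
  For a 2×2 Jordan block J_2(-5): exp(t · J_2(-5)) = e^(-5t)·(I + t·N), where N is the 2×2 nilpotent shift.

After assembling e^{tJ} and conjugating by P, we get:

e^{tM} =
  [6*t*exp(-5*t) + exp(-5*t), 9*t*exp(-5*t), 9*t*exp(-5*t)]
  [2*t*exp(-5*t), 3*t*exp(-5*t) + exp(-5*t), 3*t*exp(-5*t)]
  [-6*t*exp(-5*t), -9*t*exp(-5*t), -9*t*exp(-5*t) + exp(-5*t)]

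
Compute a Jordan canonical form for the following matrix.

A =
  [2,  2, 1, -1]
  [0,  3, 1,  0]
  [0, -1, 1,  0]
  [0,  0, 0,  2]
J_3(2) ⊕ J_1(2)

The characteristic polynomial is
  det(x·I − A) = x^4 - 8*x^3 + 24*x^2 - 32*x + 16 = (x - 2)^4

Eigenvalues and multiplicities (the geometric multiplicity of λ is n − rank(A − λI), which equals the number of Jordan blocks for λ):
  λ = 2: algebraic multiplicity = 4, geometric multiplicity = 2

Determining the block sizes for each eigenvalue:
  λ = 2: with am = 4 and gm = 2, the partition is not yet determined (e.g. several partitions of 4 into 2 parts exist). Let N = A − (2)·I. Computing rank(N^1) = 2, rank(N^2) = 1, rank(N^3) = 0; the number of blocks of size ≥ j is rank(N^{j−1}) − rank(N^j), giving [2, 1, 1]. So we have 1 block(s) of size 3, 1 block(s) of size 1 → block sizes [3, 1]

Assembling the blocks gives a Jordan form
J =
  [2, 1, 0, 0]
  [0, 2, 1, 0]
  [0, 0, 2, 0]
  [0, 0, 0, 2]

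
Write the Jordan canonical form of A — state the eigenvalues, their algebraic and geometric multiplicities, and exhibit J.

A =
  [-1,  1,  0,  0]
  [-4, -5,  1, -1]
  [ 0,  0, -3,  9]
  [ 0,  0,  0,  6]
J_3(-3) ⊕ J_1(6)

The characteristic polynomial is
  det(x·I − A) = x^4 + 3*x^3 - 27*x^2 - 135*x - 162 = (x - 6)*(x + 3)^3

Eigenvalues and multiplicities (the geometric multiplicity of λ is n − rank(A − λI), which equals the number of Jordan blocks for λ):
  λ = -3: algebraic multiplicity = 3, geometric multiplicity = 1
  λ = 6: algebraic multiplicity = 1, geometric multiplicity = 1

Determining the block sizes for each eigenvalue:
  λ = -3: one block (gm = 1), so the single block has size am = 3 → block sizes [3]
  λ = 6: one block (gm = 1), so the single block has size am = 1 → block sizes [1]

Assembling the blocks gives a Jordan form
J =
  [-3,  1,  0, 0]
  [ 0, -3,  1, 0]
  [ 0,  0, -3, 0]
  [ 0,  0,  0, 6]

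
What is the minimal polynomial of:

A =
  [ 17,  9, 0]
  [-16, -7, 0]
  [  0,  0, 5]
x^2 - 10*x + 25

The characteristic polynomial is χ_A(x) = (x - 5)^3, so the eigenvalues are known. The minimal polynomial is
  m_A(x) = Π_λ (x − λ)^{k_λ}
where k_λ is the size of the *largest* Jordan block for λ (equivalently, the smallest k with (A − λI)^k v = 0 for every generalised eigenvector v of λ).

  λ = 5: largest Jordan block has size 2, contributing (x − 5)^2

So m_A(x) = (x - 5)^2 = x^2 - 10*x + 25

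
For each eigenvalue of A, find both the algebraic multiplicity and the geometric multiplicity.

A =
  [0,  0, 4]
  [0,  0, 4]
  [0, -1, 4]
λ = 0: alg = 1, geom = 1; λ = 2: alg = 2, geom = 1

Step 1 — factor the characteristic polynomial to read off the algebraic multiplicities:
  χ_A(x) = x*(x - 2)^2

Step 2 — compute geometric multiplicities via the rank-nullity identity g(λ) = n − rank(A − λI):
  rank(A − (0)·I) = 2, so dim ker(A − (0)·I) = n − 2 = 1
  rank(A − (2)·I) = 2, so dim ker(A − (2)·I) = n − 2 = 1

Summary:
  λ = 0: algebraic multiplicity = 1, geometric multiplicity = 1
  λ = 2: algebraic multiplicity = 2, geometric multiplicity = 1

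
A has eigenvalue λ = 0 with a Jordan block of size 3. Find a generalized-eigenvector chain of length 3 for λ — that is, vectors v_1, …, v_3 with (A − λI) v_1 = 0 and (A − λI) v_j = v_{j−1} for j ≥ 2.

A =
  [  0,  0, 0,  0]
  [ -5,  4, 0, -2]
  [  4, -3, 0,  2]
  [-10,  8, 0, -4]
A Jordan chain for λ = 0 of length 3:
v_1 = (0, 0, -5, 0)ᵀ
v_2 = (0, -5, 4, -10)ᵀ
v_3 = (1, 0, 0, 0)ᵀ

Let N = A − (0)·I. We want v_3 with N^3 v_3 = 0 but N^2 v_3 ≠ 0; then v_{j-1} := N · v_j for j = 3, …, 2.

Pick v_3 = (1, 0, 0, 0)ᵀ.
Then v_2 = N · v_3 = (0, -5, 4, -10)ᵀ.
Then v_1 = N · v_2 = (0, 0, -5, 0)ᵀ.

Sanity check: (A − (0)·I) v_1 = (0, 0, 0, 0)ᵀ = 0. ✓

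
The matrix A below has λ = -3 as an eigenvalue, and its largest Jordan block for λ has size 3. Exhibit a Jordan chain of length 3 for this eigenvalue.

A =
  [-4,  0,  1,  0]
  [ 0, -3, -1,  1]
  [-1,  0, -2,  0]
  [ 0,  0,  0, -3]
A Jordan chain for λ = -3 of length 3:
v_1 = (0, 1, 0, 0)ᵀ
v_2 = (-1, 0, -1, 0)ᵀ
v_3 = (1, 0, 0, 0)ᵀ

Let N = A − (-3)·I. We want v_3 with N^3 v_3 = 0 but N^2 v_3 ≠ 0; then v_{j-1} := N · v_j for j = 3, …, 2.

Pick v_3 = (1, 0, 0, 0)ᵀ.
Then v_2 = N · v_3 = (-1, 0, -1, 0)ᵀ.
Then v_1 = N · v_2 = (0, 1, 0, 0)ᵀ.

Sanity check: (A − (-3)·I) v_1 = (0, 0, 0, 0)ᵀ = 0. ✓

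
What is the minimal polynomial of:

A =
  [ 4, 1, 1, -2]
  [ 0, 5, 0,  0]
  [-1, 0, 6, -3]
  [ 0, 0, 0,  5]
x^3 - 15*x^2 + 75*x - 125

The characteristic polynomial is χ_A(x) = (x - 5)^4, so the eigenvalues are known. The minimal polynomial is
  m_A(x) = Π_λ (x − λ)^{k_λ}
where k_λ is the size of the *largest* Jordan block for λ (equivalently, the smallest k with (A − λI)^k v = 0 for every generalised eigenvector v of λ).

  λ = 5: largest Jordan block has size 3, contributing (x − 5)^3

So m_A(x) = (x - 5)^3 = x^3 - 15*x^2 + 75*x - 125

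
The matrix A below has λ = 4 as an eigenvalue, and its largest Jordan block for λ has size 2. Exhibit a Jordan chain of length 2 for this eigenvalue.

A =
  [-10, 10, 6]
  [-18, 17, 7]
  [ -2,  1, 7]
A Jordan chain for λ = 4 of length 2:
v_1 = (-4, -5, -1)ᵀ
v_2 = (1, 1, 0)ᵀ

Let N = A − (4)·I. We want v_2 with N^2 v_2 = 0 but N^1 v_2 ≠ 0; then v_{j-1} := N · v_j for j = 2, …, 2.

Pick v_2 = (1, 1, 0)ᵀ.
Then v_1 = N · v_2 = (-4, -5, -1)ᵀ.

Sanity check: (A − (4)·I) v_1 = (0, 0, 0)ᵀ = 0. ✓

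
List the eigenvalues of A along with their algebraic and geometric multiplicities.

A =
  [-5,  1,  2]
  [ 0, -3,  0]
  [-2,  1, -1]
λ = -3: alg = 3, geom = 2

Step 1 — factor the characteristic polynomial to read off the algebraic multiplicities:
  χ_A(x) = (x + 3)^3

Step 2 — compute geometric multiplicities via the rank-nullity identity g(λ) = n − rank(A − λI):
  rank(A − (-3)·I) = 1, so dim ker(A − (-3)·I) = n − 1 = 2

Summary:
  λ = -3: algebraic multiplicity = 3, geometric multiplicity = 2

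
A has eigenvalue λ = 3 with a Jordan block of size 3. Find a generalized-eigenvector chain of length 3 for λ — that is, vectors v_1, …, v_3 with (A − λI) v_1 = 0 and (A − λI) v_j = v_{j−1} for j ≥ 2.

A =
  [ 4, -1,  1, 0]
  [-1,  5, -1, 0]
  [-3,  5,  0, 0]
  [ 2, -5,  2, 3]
A Jordan chain for λ = 3 of length 3:
v_1 = (-1, 0, 1, 1)ᵀ
v_2 = (1, -1, -3, 2)ᵀ
v_3 = (1, 0, 0, 0)ᵀ

Let N = A − (3)·I. We want v_3 with N^3 v_3 = 0 but N^2 v_3 ≠ 0; then v_{j-1} := N · v_j for j = 3, …, 2.

Pick v_3 = (1, 0, 0, 0)ᵀ.
Then v_2 = N · v_3 = (1, -1, -3, 2)ᵀ.
Then v_1 = N · v_2 = (-1, 0, 1, 1)ᵀ.

Sanity check: (A − (3)·I) v_1 = (0, 0, 0, 0)ᵀ = 0. ✓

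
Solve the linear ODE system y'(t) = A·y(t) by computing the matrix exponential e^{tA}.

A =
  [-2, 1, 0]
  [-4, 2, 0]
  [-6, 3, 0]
e^{tA} =
  [1 - 2*t, t, 0]
  [-4*t, 2*t + 1, 0]
  [-6*t, 3*t, 1]

Strategy: write A = P · J · P⁻¹ where J is a Jordan canonical form, so e^{tA} = P · e^{tJ} · P⁻¹, and e^{tJ} can be computed block-by-block.

A has Jordan form
J =
  [0, 1, 0]
  [0, 0, 0]
  [0, 0, 0]
(up to reordering of blocks).

Per-block formulas:
  For a 2×2 Jordan block J_2(0): exp(t · J_2(0)) = e^(0t)·(I + t·N), where N is the 2×2 nilpotent shift.
  For a 1×1 block at λ = 0: exp(t · [0]) = [e^(0t)].

After assembling e^{tJ} and conjugating by P, we get:

e^{tA} =
  [1 - 2*t, t, 0]
  [-4*t, 2*t + 1, 0]
  [-6*t, 3*t, 1]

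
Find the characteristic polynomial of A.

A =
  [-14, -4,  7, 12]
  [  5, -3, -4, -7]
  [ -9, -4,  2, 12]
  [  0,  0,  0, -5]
x^4 + 20*x^3 + 150*x^2 + 500*x + 625

Expanding det(x·I − A) (e.g. by cofactor expansion or by noting that A is similar to its Jordan form J, which has the same characteristic polynomial as A) gives
  χ_A(x) = x^4 + 20*x^3 + 150*x^2 + 500*x + 625
which factors as (x + 5)^4. The eigenvalues (with algebraic multiplicities) are λ = -5 with multiplicity 4.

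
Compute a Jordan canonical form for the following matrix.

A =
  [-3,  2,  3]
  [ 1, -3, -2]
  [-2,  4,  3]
J_3(-1)

The characteristic polynomial is
  det(x·I − A) = x^3 + 3*x^2 + 3*x + 1 = (x + 1)^3

Eigenvalues and multiplicities (the geometric multiplicity of λ is n − rank(A − λI), which equals the number of Jordan blocks for λ):
  λ = -1: algebraic multiplicity = 3, geometric multiplicity = 1

Determining the block sizes for each eigenvalue:
  λ = -1: one block (gm = 1), so the single block has size am = 3 → block sizes [3]

Assembling the blocks gives a Jordan form
J =
  [-1,  1,  0]
  [ 0, -1,  1]
  [ 0,  0, -1]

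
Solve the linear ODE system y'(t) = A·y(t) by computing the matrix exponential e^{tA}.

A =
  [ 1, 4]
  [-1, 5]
e^{tA} =
  [-2*t*exp(3*t) + exp(3*t), 4*t*exp(3*t)]
  [-t*exp(3*t), 2*t*exp(3*t) + exp(3*t)]

Strategy: write A = P · J · P⁻¹ where J is a Jordan canonical form, so e^{tA} = P · e^{tJ} · P⁻¹, and e^{tJ} can be computed block-by-block.

A has Jordan form
J =
  [3, 1]
  [0, 3]
(up to reordering of blocks).

Per-block formulas:
  For a 2×2 Jordan block J_2(3): exp(t · J_2(3)) = e^(3t)·(I + t·N), where N is the 2×2 nilpotent shift.

After assembling e^{tJ} and conjugating by P, we get:

e^{tA} =
  [-2*t*exp(3*t) + exp(3*t), 4*t*exp(3*t)]
  [-t*exp(3*t), 2*t*exp(3*t) + exp(3*t)]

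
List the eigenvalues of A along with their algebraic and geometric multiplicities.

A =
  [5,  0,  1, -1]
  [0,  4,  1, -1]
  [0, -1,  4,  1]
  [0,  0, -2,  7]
λ = 5: alg = 4, geom = 2

Step 1 — factor the characteristic polynomial to read off the algebraic multiplicities:
  χ_A(x) = (x - 5)^4

Step 2 — compute geometric multiplicities via the rank-nullity identity g(λ) = n − rank(A − λI):
  rank(A − (5)·I) = 2, so dim ker(A − (5)·I) = n − 2 = 2

Summary:
  λ = 5: algebraic multiplicity = 4, geometric multiplicity = 2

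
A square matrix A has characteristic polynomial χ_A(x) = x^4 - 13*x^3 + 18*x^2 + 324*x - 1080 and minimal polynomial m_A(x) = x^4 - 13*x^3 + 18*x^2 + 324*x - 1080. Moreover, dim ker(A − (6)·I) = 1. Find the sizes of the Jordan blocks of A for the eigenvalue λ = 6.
Block sizes for λ = 6: [3]

Step 1 — from the characteristic polynomial, algebraic multiplicity of λ = 6 is 3. From dim ker(A − (6)·I) = 1, there are exactly 1 Jordan blocks for λ = 6.
Step 2 — from the minimal polynomial, the factor (x − 6)^3 tells us the largest block for λ = 6 has size 3.
Step 3 — with total size 3, 1 blocks, and largest block 3, the block sizes (in nonincreasing order) are [3].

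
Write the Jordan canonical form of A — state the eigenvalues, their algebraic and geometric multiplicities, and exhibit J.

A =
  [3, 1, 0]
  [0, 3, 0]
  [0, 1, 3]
J_2(3) ⊕ J_1(3)

The characteristic polynomial is
  det(x·I − A) = x^3 - 9*x^2 + 27*x - 27 = (x - 3)^3

Eigenvalues and multiplicities (the geometric multiplicity of λ is n − rank(A − λI), which equals the number of Jordan blocks for λ):
  λ = 3: algebraic multiplicity = 3, geometric multiplicity = 2

Determining the block sizes for each eigenvalue:
  λ = 3: 2 blocks summing to 3 forces exactly one block of size 2 and the rest size 1 → block sizes [2, 1]

Assembling the blocks gives a Jordan form
J =
  [3, 1, 0]
  [0, 3, 0]
  [0, 0, 3]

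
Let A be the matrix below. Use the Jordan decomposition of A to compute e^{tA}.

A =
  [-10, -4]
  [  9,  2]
e^{tA} =
  [-6*t*exp(-4*t) + exp(-4*t), -4*t*exp(-4*t)]
  [9*t*exp(-4*t), 6*t*exp(-4*t) + exp(-4*t)]

Strategy: write A = P · J · P⁻¹ where J is a Jordan canonical form, so e^{tA} = P · e^{tJ} · P⁻¹, and e^{tJ} can be computed block-by-block.

A has Jordan form
J =
  [-4,  1]
  [ 0, -4]
(up to reordering of blocks).

Per-block formulas:
  For a 2×2 Jordan block J_2(-4): exp(t · J_2(-4)) = e^(-4t)·(I + t·N), where N is the 2×2 nilpotent shift.

After assembling e^{tJ} and conjugating by P, we get:

e^{tA} =
  [-6*t*exp(-4*t) + exp(-4*t), -4*t*exp(-4*t)]
  [9*t*exp(-4*t), 6*t*exp(-4*t) + exp(-4*t)]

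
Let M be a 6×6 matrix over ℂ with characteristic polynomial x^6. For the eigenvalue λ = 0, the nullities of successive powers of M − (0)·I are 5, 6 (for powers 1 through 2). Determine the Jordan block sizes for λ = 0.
Block sizes for λ = 0: [2, 1, 1, 1, 1]

From the dimensions of kernels of powers, the number of Jordan blocks of size at least j is d_j − d_{j−1} where d_j = dim ker(N^j) (with d_0 = 0). Computing the differences gives [5, 1].
The number of blocks of size exactly k is (#blocks of size ≥ k) − (#blocks of size ≥ k + 1), so the partition is: 4 block(s) of size 1, 1 block(s) of size 2.
In nonincreasing order the block sizes are [2, 1, 1, 1, 1].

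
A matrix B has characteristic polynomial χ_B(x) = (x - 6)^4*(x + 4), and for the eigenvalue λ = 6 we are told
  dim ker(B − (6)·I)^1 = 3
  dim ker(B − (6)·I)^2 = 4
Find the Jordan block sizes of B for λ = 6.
Block sizes for λ = 6: [2, 1, 1]

From the dimensions of kernels of powers, the number of Jordan blocks of size at least j is d_j − d_{j−1} where d_j = dim ker(N^j) (with d_0 = 0). Computing the differences gives [3, 1].
The number of blocks of size exactly k is (#blocks of size ≥ k) − (#blocks of size ≥ k + 1), so the partition is: 2 block(s) of size 1, 1 block(s) of size 2.
In nonincreasing order the block sizes are [2, 1, 1].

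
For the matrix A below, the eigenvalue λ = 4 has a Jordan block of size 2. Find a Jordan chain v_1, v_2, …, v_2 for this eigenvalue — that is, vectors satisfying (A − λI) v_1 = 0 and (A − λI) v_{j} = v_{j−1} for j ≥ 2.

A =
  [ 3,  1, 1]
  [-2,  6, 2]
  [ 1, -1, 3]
A Jordan chain for λ = 4 of length 2:
v_1 = (-1, -2, 1)ᵀ
v_2 = (1, 0, 0)ᵀ

Let N = A − (4)·I. We want v_2 with N^2 v_2 = 0 but N^1 v_2 ≠ 0; then v_{j-1} := N · v_j for j = 2, …, 2.

Pick v_2 = (1, 0, 0)ᵀ.
Then v_1 = N · v_2 = (-1, -2, 1)ᵀ.

Sanity check: (A − (4)·I) v_1 = (0, 0, 0)ᵀ = 0. ✓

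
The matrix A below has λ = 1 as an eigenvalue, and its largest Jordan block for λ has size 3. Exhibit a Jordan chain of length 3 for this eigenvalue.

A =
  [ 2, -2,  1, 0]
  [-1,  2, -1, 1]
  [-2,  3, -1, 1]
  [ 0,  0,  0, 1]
A Jordan chain for λ = 1 of length 3:
v_1 = (1, 0, -1, 0)ᵀ
v_2 = (1, -1, -2, 0)ᵀ
v_3 = (1, 0, 0, 0)ᵀ

Let N = A − (1)·I. We want v_3 with N^3 v_3 = 0 but N^2 v_3 ≠ 0; then v_{j-1} := N · v_j for j = 3, …, 2.

Pick v_3 = (1, 0, 0, 0)ᵀ.
Then v_2 = N · v_3 = (1, -1, -2, 0)ᵀ.
Then v_1 = N · v_2 = (1, 0, -1, 0)ᵀ.

Sanity check: (A − (1)·I) v_1 = (0, 0, 0, 0)ᵀ = 0. ✓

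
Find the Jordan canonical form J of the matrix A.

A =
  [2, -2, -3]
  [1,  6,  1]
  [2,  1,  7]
J_3(5)

The characteristic polynomial is
  det(x·I − A) = x^3 - 15*x^2 + 75*x - 125 = (x - 5)^3

Eigenvalues and multiplicities (the geometric multiplicity of λ is n − rank(A − λI), which equals the number of Jordan blocks for λ):
  λ = 5: algebraic multiplicity = 3, geometric multiplicity = 1

Determining the block sizes for each eigenvalue:
  λ = 5: one block (gm = 1), so the single block has size am = 3 → block sizes [3]

Assembling the blocks gives a Jordan form
J =
  [5, 1, 0]
  [0, 5, 1]
  [0, 0, 5]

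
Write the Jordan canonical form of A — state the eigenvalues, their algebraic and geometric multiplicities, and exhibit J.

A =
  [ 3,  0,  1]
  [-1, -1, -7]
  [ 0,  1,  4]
J_3(2)

The characteristic polynomial is
  det(x·I − A) = x^3 - 6*x^2 + 12*x - 8 = (x - 2)^3

Eigenvalues and multiplicities (the geometric multiplicity of λ is n − rank(A − λI), which equals the number of Jordan blocks for λ):
  λ = 2: algebraic multiplicity = 3, geometric multiplicity = 1

Determining the block sizes for each eigenvalue:
  λ = 2: one block (gm = 1), so the single block has size am = 3 → block sizes [3]

Assembling the blocks gives a Jordan form
J =
  [2, 1, 0]
  [0, 2, 1]
  [0, 0, 2]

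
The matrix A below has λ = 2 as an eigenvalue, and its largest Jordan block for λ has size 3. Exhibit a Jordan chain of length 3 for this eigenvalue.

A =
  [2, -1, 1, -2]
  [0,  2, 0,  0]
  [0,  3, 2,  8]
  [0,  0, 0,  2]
A Jordan chain for λ = 2 of length 3:
v_1 = (3, 0, 0, 0)ᵀ
v_2 = (-1, 0, 3, 0)ᵀ
v_3 = (0, 1, 0, 0)ᵀ

Let N = A − (2)·I. We want v_3 with N^3 v_3 = 0 but N^2 v_3 ≠ 0; then v_{j-1} := N · v_j for j = 3, …, 2.

Pick v_3 = (0, 1, 0, 0)ᵀ.
Then v_2 = N · v_3 = (-1, 0, 3, 0)ᵀ.
Then v_1 = N · v_2 = (3, 0, 0, 0)ᵀ.

Sanity check: (A − (2)·I) v_1 = (0, 0, 0, 0)ᵀ = 0. ✓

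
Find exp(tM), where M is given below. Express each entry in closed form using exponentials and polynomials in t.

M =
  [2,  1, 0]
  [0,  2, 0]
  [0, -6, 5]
e^{tM} =
  [exp(2*t), t*exp(2*t), 0]
  [0, exp(2*t), 0]
  [0, -2*exp(5*t) + 2*exp(2*t), exp(5*t)]

Strategy: write M = P · J · P⁻¹ where J is a Jordan canonical form, so e^{tM} = P · e^{tJ} · P⁻¹, and e^{tJ} can be computed block-by-block.

M has Jordan form
J =
  [2, 1, 0]
  [0, 2, 0]
  [0, 0, 5]
(up to reordering of blocks).

Per-block formulas:
  For a 1×1 block at λ = 5: exp(t · [5]) = [e^(5t)].
  For a 2×2 Jordan block J_2(2): exp(t · J_2(2)) = e^(2t)·(I + t·N), where N is the 2×2 nilpotent shift.

After assembling e^{tJ} and conjugating by P, we get:

e^{tM} =
  [exp(2*t), t*exp(2*t), 0]
  [0, exp(2*t), 0]
  [0, -2*exp(5*t) + 2*exp(2*t), exp(5*t)]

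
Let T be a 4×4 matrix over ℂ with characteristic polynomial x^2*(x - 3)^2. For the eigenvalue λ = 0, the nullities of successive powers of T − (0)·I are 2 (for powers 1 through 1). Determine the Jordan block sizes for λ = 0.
Block sizes for λ = 0: [1, 1]

From the dimensions of kernels of powers, the number of Jordan blocks of size at least j is d_j − d_{j−1} where d_j = dim ker(N^j) (with d_0 = 0). Computing the differences gives [2].
The number of blocks of size exactly k is (#blocks of size ≥ k) − (#blocks of size ≥ k + 1), so the partition is: 2 block(s) of size 1.
In nonincreasing order the block sizes are [1, 1].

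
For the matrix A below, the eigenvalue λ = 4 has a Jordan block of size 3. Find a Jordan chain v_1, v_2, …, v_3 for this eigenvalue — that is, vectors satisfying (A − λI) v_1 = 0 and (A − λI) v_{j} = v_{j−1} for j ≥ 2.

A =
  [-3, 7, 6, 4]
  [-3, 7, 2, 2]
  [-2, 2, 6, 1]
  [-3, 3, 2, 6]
A Jordan chain for λ = 4 of length 3:
v_1 = (4, 2, 1, 2)ᵀ
v_2 = (-7, -3, -2, -3)ᵀ
v_3 = (1, 0, 0, 0)ᵀ

Let N = A − (4)·I. We want v_3 with N^3 v_3 = 0 but N^2 v_3 ≠ 0; then v_{j-1} := N · v_j for j = 3, …, 2.

Pick v_3 = (1, 0, 0, 0)ᵀ.
Then v_2 = N · v_3 = (-7, -3, -2, -3)ᵀ.
Then v_1 = N · v_2 = (4, 2, 1, 2)ᵀ.

Sanity check: (A − (4)·I) v_1 = (0, 0, 0, 0)ᵀ = 0. ✓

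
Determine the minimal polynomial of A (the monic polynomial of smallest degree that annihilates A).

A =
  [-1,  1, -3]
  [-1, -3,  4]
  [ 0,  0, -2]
x^3 + 6*x^2 + 12*x + 8

The characteristic polynomial is χ_A(x) = (x + 2)^3, so the eigenvalues are known. The minimal polynomial is
  m_A(x) = Π_λ (x − λ)^{k_λ}
where k_λ is the size of the *largest* Jordan block for λ (equivalently, the smallest k with (A − λI)^k v = 0 for every generalised eigenvector v of λ).

  λ = -2: largest Jordan block has size 3, contributing (x + 2)^3

So m_A(x) = (x + 2)^3 = x^3 + 6*x^2 + 12*x + 8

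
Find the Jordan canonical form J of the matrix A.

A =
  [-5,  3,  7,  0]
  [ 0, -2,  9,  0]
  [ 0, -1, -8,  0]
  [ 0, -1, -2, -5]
J_3(-5) ⊕ J_1(-5)

The characteristic polynomial is
  det(x·I − A) = x^4 + 20*x^3 + 150*x^2 + 500*x + 625 = (x + 5)^4

Eigenvalues and multiplicities (the geometric multiplicity of λ is n − rank(A − λI), which equals the number of Jordan blocks for λ):
  λ = -5: algebraic multiplicity = 4, geometric multiplicity = 2

Determining the block sizes for each eigenvalue:
  λ = -5: with am = 4 and gm = 2, the partition is not yet determined (e.g. several partitions of 4 into 2 parts exist). Let N = A − (-5)·I. Computing rank(N^1) = 2, rank(N^2) = 1, rank(N^3) = 0; the number of blocks of size ≥ j is rank(N^{j−1}) − rank(N^j), giving [2, 1, 1]. So we have 1 block(s) of size 3, 1 block(s) of size 1 → block sizes [3, 1]

Assembling the blocks gives a Jordan form
J =
  [-5,  1,  0,  0]
  [ 0, -5,  1,  0]
  [ 0,  0, -5,  0]
  [ 0,  0,  0, -5]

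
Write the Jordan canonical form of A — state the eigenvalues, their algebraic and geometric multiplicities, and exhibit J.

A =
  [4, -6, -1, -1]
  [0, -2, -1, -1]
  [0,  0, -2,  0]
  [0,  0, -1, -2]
J_3(-2) ⊕ J_1(4)

The characteristic polynomial is
  det(x·I − A) = x^4 + 2*x^3 - 12*x^2 - 40*x - 32 = (x - 4)*(x + 2)^3

Eigenvalues and multiplicities (the geometric multiplicity of λ is n − rank(A − λI), which equals the number of Jordan blocks for λ):
  λ = -2: algebraic multiplicity = 3, geometric multiplicity = 1
  λ = 4: algebraic multiplicity = 1, geometric multiplicity = 1

Determining the block sizes for each eigenvalue:
  λ = -2: one block (gm = 1), so the single block has size am = 3 → block sizes [3]
  λ = 4: one block (gm = 1), so the single block has size am = 1 → block sizes [1]

Assembling the blocks gives a Jordan form
J =
  [-2,  1,  0, 0]
  [ 0, -2,  1, 0]
  [ 0,  0, -2, 0]
  [ 0,  0,  0, 4]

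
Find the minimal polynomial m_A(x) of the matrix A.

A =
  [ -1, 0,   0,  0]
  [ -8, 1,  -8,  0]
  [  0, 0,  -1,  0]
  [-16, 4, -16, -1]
x^2 - 1

The characteristic polynomial is χ_A(x) = (x - 1)*(x + 1)^3, so the eigenvalues are known. The minimal polynomial is
  m_A(x) = Π_λ (x − λ)^{k_λ}
where k_λ is the size of the *largest* Jordan block for λ (equivalently, the smallest k with (A − λI)^k v = 0 for every generalised eigenvector v of λ).

  λ = -1: largest Jordan block has size 1, contributing (x + 1)
  λ = 1: largest Jordan block has size 1, contributing (x − 1)

So m_A(x) = (x - 1)*(x + 1) = x^2 - 1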